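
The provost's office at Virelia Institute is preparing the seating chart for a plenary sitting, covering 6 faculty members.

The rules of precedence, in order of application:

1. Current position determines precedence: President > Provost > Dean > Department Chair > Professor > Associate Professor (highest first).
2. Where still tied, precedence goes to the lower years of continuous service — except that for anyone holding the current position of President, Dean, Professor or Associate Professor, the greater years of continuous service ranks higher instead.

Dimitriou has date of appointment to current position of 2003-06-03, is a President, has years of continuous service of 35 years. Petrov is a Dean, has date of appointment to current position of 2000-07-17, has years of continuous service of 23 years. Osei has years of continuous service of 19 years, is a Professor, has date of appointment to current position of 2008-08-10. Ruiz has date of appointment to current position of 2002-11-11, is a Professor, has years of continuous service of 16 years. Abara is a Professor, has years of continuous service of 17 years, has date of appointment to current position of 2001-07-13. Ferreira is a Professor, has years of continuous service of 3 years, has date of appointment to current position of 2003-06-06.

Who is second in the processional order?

By current position: Dimitriou (President); then Petrov (Dean); then Osei, Abara, Ruiz and Ferreira (Professor).
Among Osei, Abara, Ruiz and Ferreira, by years of continuous service (higher first) (reversed rule for this group): Osei (19 years) before Abara (17 years) before Ruiz (16 years) before Ferreira (3 years).
Order: Dimitriou, Petrov, Osei, Abara, Ruiz, Ferreira.

Petrov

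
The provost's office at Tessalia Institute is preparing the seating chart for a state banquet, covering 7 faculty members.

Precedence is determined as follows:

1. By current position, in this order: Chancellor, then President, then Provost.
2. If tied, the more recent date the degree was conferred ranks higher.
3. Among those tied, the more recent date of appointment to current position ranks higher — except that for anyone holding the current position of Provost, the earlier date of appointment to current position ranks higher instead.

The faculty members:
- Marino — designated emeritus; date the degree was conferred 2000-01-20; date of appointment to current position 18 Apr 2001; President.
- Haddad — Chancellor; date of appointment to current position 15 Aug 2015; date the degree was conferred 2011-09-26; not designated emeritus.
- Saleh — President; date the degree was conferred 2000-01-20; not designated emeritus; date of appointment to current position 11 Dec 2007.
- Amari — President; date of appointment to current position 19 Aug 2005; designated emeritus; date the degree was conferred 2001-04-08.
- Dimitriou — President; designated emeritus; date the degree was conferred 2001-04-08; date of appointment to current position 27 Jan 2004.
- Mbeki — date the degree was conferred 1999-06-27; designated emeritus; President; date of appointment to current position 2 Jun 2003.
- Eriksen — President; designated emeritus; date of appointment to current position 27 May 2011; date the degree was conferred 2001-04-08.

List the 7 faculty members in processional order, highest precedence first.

By current position: Haddad (Chancellor); then Eriksen, Amari, Dimitriou, Saleh, Marino and Mbeki (President).
Among Eriksen, Amari, Dimitriou, Saleh, Marino and Mbeki, by date the degree was conferred (later first): Eriksen, Amari and Dimitriou (2001-04-08) before Saleh and Marino (2000-01-20) before Mbeki (1999-06-27).
Among Eriksen, Amari and Dimitriou, by date of appointment to current position (later first): Eriksen (27 May 2011) before Amari (19 Aug 2005) before Dimitriou (27 Jan 2004).
Among Saleh and Marino, by date of appointment to current position (later first): Saleh (11 Dec 2007) before Marino (18 Apr 2001).
Full order: Haddad, Eriksen, Amari, Dimitriou, Saleh, Marino, Mbeki.

Haddad, Eriksen, Amari, Dimitriou, Saleh, Marino, Mbeki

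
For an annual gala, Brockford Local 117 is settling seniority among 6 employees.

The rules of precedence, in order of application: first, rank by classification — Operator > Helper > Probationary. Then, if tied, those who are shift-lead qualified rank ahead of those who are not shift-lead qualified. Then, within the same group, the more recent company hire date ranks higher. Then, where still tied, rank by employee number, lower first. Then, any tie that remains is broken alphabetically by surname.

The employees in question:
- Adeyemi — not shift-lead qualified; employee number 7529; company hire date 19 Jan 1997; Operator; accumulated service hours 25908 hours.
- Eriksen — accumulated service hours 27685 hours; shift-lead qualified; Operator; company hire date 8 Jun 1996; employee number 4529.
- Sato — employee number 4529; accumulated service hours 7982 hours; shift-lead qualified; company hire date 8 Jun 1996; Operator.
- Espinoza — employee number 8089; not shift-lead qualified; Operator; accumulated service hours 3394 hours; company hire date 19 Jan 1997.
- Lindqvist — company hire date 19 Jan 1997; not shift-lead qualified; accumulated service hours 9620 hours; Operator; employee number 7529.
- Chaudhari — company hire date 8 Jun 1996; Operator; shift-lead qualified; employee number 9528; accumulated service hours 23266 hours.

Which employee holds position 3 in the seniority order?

By classification: Eriksen, Sato, Chaudhari, Adeyemi, Lindqvist and Espinoza (Operator).
Among Eriksen, Sato, Chaudhari, Adeyemi, Lindqvist and Espinoza, shift-lead qualified before not shift-lead qualified: Eriksen, Sato and Chaudhari (shift-lead qualified) before Adeyemi, Lindqvist and Espinoza (not shift-lead qualified).
Eriksen, Sato and Chaudhari all have company hire date 8 Jun 1996, so the next rule applies.
Among Eriksen, Sato and Chaudhari, by employee number (lower first): Eriksen and Sato (4529) before Chaudhari (9528).
Among Eriksen and Sato, alphabetically by surname: Eriksen before Sato.
Adeyemi, Lindqvist and Espinoza all have company hire date 19 Jan 1997, so the next rule applies.
Among Adeyemi, Lindqvist and Espinoza, by employee number (lower first): Adeyemi and Lindqvist (7529) before Espinoza (8089).
Among Adeyemi and Lindqvist, alphabetically by surname: Adeyemi before Lindqvist.
Order: Eriksen, Sato, Chaudhari, Adeyemi, Lindqvist, Espinoza.

Chaudhari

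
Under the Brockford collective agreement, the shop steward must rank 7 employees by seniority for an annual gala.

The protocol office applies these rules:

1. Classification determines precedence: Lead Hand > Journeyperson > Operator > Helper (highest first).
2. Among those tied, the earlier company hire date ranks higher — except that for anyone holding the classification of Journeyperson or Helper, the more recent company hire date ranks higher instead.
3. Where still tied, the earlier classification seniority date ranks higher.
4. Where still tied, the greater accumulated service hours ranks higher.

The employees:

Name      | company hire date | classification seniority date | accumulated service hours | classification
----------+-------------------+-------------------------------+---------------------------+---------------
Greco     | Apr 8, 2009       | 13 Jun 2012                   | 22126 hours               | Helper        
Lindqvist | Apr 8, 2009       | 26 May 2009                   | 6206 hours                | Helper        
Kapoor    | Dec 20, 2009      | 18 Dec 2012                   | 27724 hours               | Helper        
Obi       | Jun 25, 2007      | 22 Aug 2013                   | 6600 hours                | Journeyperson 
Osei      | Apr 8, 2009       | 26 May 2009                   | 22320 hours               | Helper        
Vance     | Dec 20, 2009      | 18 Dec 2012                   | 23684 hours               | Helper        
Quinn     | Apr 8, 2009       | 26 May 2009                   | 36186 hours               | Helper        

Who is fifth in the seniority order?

By classification: Obi (Journeyperson); then Kapoor, Vance, Quinn, Osei, Lindqvist and Greco (Helper).
Among Kapoor, Vance, Quinn, Osei, Lindqvist and Greco, by company hire date (later first) (reversed rule for this group): Kapoor and Vance (Dec 20, 2009) before Quinn, Osei, Lindqvist and Greco (Apr 8, 2009).
Kapoor and Vance both have classification seniority date 18 Dec 2012, so the next rule applies.
Among Kapoor and Vance, by accumulated service hours (higher first): Kapoor (27724 hours) before Vance (23684 hours).
Among Quinn, Osei, Lindqvist and Greco, by classification seniority date (earlier first): Quinn, Osei and Lindqvist (26 May 2009) before Greco (13 Jun 2012).
Among Quinn, Osei and Lindqvist, by accumulated service hours (higher first): Quinn (36186 hours) before Osei (22320 hours) before Lindqvist (6206 hours).
Order: Obi, Kapoor, Vance, Quinn, Osei, Lindqvist, Greco.

Osei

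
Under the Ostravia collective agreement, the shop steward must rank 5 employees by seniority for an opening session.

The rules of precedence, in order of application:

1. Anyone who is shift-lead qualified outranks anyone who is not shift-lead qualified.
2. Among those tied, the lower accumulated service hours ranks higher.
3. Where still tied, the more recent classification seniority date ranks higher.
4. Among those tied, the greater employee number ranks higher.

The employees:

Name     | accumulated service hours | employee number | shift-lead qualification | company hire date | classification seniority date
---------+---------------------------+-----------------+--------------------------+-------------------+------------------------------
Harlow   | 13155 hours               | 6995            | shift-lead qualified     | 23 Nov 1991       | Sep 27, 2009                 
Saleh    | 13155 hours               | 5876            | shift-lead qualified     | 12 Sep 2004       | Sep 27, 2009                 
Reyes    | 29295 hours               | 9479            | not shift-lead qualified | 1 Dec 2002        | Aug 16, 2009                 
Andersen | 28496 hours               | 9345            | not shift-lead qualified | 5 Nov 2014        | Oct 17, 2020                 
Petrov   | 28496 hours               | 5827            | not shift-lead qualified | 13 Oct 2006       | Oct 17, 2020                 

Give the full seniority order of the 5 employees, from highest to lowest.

Harlow, Saleh, Andersen, Petrov, Reyes

By the first rule: Harlow and Saleh (both shift-lead qualified); then Andersen, Petrov and Reyes (each not shift-lead qualified).
Harlow and Saleh both have accumulated service hours 13155 hours, so the next rule applies.
Harlow and Saleh both have classification seniority date Sep 27, 2009, so the next rule applies.
Among Harlow and Saleh, by employee number (higher first): Harlow (6995) before Saleh (5876).
Among Andersen, Petrov and Reyes, by accumulated service hours (lower first): Andersen and Petrov (28496 hours) before Reyes (29295 hours).
Andersen and Petrov both have classification seniority date Oct 17, 2020, so the next rule applies.
Among Andersen and Petrov, by employee number (higher first): Andersen (9345) before Petrov (5827).
Full order: Harlow, Saleh, Andersen, Petrov, Reyes.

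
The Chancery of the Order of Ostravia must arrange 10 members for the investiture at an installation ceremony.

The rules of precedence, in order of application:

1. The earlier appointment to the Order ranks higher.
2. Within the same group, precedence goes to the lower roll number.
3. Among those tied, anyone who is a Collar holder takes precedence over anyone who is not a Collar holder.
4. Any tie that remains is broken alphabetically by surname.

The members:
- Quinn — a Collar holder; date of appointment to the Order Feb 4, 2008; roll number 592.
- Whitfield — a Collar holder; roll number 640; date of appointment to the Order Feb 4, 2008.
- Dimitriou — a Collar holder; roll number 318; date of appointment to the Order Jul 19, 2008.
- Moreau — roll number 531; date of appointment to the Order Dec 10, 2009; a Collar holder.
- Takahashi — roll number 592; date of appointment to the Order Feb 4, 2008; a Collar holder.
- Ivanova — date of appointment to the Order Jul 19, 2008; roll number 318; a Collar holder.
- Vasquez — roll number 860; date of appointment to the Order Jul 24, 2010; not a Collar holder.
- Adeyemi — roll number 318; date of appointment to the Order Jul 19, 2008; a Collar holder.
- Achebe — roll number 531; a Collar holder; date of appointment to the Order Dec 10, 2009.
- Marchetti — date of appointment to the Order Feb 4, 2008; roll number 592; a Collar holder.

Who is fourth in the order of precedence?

By date of appointment to the Order (earlier first): Marchetti, Quinn, Takahashi and Whitfield (each Feb 4, 2008); then Adeyemi, Dimitriou and Ivanova (each Jul 19, 2008); then Achebe and Moreau (both Dec 10, 2009); then Vasquez (Jul 24, 2010).
Among Marchetti, Quinn, Takahashi and Whitfield, by roll number (lower first): Marchetti, Quinn and Takahashi (592) before Whitfield (640).
Marchetti, Quinn and Takahashi are each a Collar holder, so the next rule applies.
Among Marchetti, Quinn and Takahashi, alphabetically by surname: Marchetti before Quinn before Takahashi.
Adeyemi, Dimitriou and Ivanova all have roll number 318, so the next rule applies.
Adeyemi, Dimitriou and Ivanova are each a Collar holder, so the next rule applies.
Among Adeyemi, Dimitriou and Ivanova, alphabetically by surname: Adeyemi before Dimitriou before Ivanova.
Achebe and Moreau both have roll number 531, so the next rule applies.
Achebe and Moreau are each a Collar holder, so the next rule applies.
Among Achebe and Moreau, alphabetically by surname: Achebe before Moreau.
Order: Marchetti, Quinn, Takahashi, Whitfield, Adeyemi, Dimitriou, Ivanova, Achebe, Moreau, Vasquez.

Whitfield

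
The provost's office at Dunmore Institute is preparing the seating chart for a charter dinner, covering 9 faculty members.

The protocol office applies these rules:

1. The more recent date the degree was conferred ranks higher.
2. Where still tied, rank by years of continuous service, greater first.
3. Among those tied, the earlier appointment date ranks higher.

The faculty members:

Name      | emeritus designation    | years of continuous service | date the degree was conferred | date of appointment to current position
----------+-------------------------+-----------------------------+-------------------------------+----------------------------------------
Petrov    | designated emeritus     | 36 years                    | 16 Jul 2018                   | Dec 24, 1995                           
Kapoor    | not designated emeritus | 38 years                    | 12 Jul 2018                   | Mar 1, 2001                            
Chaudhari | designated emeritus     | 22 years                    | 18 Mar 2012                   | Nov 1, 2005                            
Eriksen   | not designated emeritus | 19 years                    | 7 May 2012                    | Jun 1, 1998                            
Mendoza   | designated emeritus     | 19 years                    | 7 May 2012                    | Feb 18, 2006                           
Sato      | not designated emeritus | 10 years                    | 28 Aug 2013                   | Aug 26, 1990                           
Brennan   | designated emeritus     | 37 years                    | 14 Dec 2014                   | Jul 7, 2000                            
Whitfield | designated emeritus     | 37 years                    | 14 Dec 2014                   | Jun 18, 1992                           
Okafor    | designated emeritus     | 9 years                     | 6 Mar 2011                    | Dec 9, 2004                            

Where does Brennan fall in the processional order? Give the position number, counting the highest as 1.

4

By date the degree was conferred (later first): Petrov (16 Jul 2018); then Kapoor (12 Jul 2018); then Whitfield and Brennan (both 14 Dec 2014); then Sato (28 Aug 2013); then Eriksen and Mendoza (both 7 May 2012); then Chaudhari (18 Mar 2012); then Okafor (6 Mar 2011).
Whitfield and Brennan both have years of continuous service 37 years, so the next rule applies.
Among Whitfield and Brennan, by date of appointment to current position (earlier first): Whitfield (Jun 18, 1992) before Brennan (Jul 7, 2000).
Eriksen and Mendoza both have years of continuous service 19 years, so the next rule applies.
Among Eriksen and Mendoza, by date of appointment to current position (earlier first): Eriksen (Jun 1, 1998) before Mendoza (Feb 18, 2006).
Order: Petrov, Kapoor, Whitfield, Brennan, Sato, Eriksen, Mendoza, Chaudhari, Okafor. So position 4.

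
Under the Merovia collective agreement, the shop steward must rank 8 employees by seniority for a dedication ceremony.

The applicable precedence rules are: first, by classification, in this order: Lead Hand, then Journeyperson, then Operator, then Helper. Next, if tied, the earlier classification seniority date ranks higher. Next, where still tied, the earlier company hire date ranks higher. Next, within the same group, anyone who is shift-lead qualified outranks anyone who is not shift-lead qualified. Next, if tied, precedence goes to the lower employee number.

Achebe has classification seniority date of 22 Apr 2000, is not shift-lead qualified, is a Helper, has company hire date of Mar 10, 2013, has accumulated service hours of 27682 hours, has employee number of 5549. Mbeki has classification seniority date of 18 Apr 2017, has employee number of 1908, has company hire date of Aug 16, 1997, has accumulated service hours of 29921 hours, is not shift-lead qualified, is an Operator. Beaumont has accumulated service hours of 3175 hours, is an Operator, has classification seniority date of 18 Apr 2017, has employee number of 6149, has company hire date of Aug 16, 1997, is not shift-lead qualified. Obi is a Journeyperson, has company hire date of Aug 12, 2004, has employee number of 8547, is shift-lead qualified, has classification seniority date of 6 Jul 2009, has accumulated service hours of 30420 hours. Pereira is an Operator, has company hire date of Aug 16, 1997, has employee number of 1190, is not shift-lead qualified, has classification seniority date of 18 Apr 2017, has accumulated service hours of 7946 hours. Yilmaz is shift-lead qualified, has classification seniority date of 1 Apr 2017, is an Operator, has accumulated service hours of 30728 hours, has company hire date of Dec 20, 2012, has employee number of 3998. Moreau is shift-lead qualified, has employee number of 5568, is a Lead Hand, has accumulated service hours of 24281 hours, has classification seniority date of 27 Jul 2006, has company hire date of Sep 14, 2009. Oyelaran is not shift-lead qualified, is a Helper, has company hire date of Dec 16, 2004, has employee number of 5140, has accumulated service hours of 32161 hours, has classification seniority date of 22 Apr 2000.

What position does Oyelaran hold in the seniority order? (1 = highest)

7

By classification: Moreau (Lead Hand); then Obi (Journeyperson); then Yilmaz, Pereira, Mbeki and Beaumont (Operator); then Oyelaran and Achebe (Helper).
Among Yilmaz, Pereira, Mbeki and Beaumont, by classification seniority date (earlier first): Yilmaz (1 Apr 2017) before Pereira, Mbeki and Beaumont (18 Apr 2017).
Pereira, Mbeki and Beaumont all have company hire date Aug 16, 1997, so the next rule applies.
Pereira, Mbeki and Beaumont are each not shift-lead qualified, so the next rule applies.
Among Pereira, Mbeki and Beaumont, by employee number (lower first): Pereira (1190) before Mbeki (1908) before Beaumont (6149).
Oyelaran and Achebe both have classification seniority date 22 Apr 2000, so the next rule applies.
Among Oyelaran and Achebe, by company hire date (earlier first): Oyelaran (Dec 16, 2004) before Achebe (Mar 10, 2013).
Order: Moreau, Obi, Yilmaz, Pereira, Mbeki, Beaumont, Oyelaran, Achebe. So position 7.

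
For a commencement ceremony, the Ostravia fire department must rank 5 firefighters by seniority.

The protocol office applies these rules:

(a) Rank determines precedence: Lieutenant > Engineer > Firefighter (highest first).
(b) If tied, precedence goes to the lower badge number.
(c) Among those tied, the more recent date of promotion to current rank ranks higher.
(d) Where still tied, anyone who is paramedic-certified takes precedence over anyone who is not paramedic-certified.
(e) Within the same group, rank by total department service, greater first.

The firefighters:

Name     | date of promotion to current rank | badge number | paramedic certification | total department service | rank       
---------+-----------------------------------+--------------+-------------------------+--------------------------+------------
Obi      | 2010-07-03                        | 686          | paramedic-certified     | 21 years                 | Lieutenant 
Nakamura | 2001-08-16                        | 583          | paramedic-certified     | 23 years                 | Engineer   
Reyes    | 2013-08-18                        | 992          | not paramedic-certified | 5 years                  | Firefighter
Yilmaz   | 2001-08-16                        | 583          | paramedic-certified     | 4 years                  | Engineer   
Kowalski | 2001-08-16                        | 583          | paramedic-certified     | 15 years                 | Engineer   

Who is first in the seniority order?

Obi

By rank: Obi (Lieutenant); then Nakamura, Kowalski and Yilmaz (Engineer); then Reyes (Firefighter).
Nakamura, Kowalski and Yilmaz all have badge number 583, so the next rule applies.
Nakamura, Kowalski and Yilmaz all have date of promotion to current rank 2001-08-16, so the next rule applies.
Nakamura, Kowalski and Yilmaz are each paramedic-certified, so the next rule applies.
Among Nakamura, Kowalski and Yilmaz, by total department service (higher first): Nakamura (23 years) before Kowalski (15 years) before Yilmaz (4 years).
Order: Obi, Nakamura, Kowalski, Yilmaz, Reyes.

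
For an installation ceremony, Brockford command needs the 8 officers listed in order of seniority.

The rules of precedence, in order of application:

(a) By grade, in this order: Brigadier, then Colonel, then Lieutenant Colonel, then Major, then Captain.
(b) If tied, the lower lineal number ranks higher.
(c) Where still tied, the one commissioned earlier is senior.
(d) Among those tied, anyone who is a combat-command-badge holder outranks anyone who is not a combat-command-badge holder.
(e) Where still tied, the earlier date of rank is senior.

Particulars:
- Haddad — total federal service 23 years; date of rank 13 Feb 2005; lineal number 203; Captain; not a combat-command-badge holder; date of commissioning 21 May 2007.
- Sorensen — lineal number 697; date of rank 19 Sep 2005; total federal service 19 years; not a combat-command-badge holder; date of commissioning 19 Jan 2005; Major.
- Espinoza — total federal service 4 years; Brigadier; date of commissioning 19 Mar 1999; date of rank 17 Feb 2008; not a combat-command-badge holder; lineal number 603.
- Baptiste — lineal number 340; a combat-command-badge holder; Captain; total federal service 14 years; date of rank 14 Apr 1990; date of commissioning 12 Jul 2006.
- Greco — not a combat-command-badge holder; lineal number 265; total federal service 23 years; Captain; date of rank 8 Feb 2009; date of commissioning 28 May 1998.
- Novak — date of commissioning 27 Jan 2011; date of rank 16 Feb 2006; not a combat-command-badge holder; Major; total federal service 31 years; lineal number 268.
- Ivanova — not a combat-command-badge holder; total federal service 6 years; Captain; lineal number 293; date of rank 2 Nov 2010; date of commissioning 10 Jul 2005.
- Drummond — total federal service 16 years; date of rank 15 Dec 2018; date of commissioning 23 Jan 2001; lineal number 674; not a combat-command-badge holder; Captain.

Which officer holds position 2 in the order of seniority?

By grade: Espinoza (Brigadier); then Novak and Sorensen (Major); then Haddad, Greco, Ivanova, Baptiste and Drummond (Captain).
Among Novak and Sorensen, by lineal number (lower first): Novak (268) before Sorensen (697).
Among Haddad, Greco, Ivanova, Baptiste and Drummond, by lineal number (lower first): Haddad (203) before Greco (265) before Ivanova (293) before Baptiste (340) before Drummond (674).
Order: Espinoza, Novak, Sorensen, Haddad, Greco, Ivanova, Baptiste, Drummond.

Novak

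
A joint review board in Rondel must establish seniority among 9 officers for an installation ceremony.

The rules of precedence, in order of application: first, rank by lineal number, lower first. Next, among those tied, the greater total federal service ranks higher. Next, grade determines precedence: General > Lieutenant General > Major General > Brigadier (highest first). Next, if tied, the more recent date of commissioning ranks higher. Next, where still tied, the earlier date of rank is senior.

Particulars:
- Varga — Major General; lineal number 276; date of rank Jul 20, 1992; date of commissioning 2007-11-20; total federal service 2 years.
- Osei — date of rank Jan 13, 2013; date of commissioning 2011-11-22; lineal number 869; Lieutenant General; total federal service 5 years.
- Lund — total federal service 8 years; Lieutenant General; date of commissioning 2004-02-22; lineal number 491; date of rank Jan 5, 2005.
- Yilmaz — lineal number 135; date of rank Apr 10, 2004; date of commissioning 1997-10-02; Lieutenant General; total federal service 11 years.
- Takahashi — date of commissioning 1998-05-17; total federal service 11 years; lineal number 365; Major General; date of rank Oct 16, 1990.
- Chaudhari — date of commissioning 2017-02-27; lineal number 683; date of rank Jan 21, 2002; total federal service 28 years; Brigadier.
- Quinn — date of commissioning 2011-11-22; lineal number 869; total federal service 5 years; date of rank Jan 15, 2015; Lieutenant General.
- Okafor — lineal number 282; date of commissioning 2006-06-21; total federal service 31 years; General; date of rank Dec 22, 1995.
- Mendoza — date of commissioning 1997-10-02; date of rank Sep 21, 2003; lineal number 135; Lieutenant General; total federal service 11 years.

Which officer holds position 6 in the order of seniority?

By lineal number (lower first): Mendoza and Yilmaz (both 135); then Varga (276); then Okafor (282); then Takahashi (365); then Lund (491); then Chaudhari (683); then Osei and Quinn (both 869).
Mendoza and Yilmaz both have total federal service 11 years, so the next rule applies.
Mendoza and Yilmaz are each Lieutenant General, so the next rule applies.
Mendoza and Yilmaz both have date of commissioning 1997-10-02, so the next rule applies.
Among Mendoza and Yilmaz, by date of rank (earlier first): Mendoza (Sep 21, 2003) before Yilmaz (Apr 10, 2004).
Osei and Quinn both have total federal service 5 years, so the next rule applies.
Osei and Quinn are each Lieutenant General, so the next rule applies.
Osei and Quinn both have date of commissioning 2011-11-22, so the next rule applies.
Among Osei and Quinn, by date of rank (earlier first): Osei (Jan 13, 2013) before Quinn (Jan 15, 2015).
Order: Mendoza, Yilmaz, Varga, Okafor, Takahashi, Lund, Chaudhari, Osei, Quinn.

Lund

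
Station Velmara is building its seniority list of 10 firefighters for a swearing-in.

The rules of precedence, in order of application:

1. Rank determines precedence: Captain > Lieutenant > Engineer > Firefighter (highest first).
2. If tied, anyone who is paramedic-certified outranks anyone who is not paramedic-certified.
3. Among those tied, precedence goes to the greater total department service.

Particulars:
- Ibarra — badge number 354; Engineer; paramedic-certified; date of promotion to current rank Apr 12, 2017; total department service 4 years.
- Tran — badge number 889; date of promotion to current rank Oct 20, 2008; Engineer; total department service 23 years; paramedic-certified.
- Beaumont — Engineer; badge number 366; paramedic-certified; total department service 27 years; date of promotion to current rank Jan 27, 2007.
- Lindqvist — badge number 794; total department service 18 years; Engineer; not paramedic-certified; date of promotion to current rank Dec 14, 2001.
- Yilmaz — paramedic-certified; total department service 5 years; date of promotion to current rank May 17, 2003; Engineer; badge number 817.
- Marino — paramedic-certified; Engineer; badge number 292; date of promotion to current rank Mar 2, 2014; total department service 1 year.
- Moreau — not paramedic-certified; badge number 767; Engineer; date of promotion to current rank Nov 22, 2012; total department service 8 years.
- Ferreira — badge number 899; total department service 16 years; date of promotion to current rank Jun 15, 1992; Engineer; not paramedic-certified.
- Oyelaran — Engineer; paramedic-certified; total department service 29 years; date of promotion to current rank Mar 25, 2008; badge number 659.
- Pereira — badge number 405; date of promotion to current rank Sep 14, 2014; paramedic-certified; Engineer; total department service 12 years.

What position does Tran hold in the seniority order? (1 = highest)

3

By rank: Oyelaran, Beaumont, Tran, Pereira, Yilmaz, Ibarra, Marino, Lindqvist, Ferreira and Moreau (Engineer).
Among Oyelaran, Beaumont, Tran, Pereira, Yilmaz, Ibarra, Marino, Lindqvist, Ferreira and Moreau, paramedic-certified before not paramedic-certified: Oyelaran, Beaumont, Tran, Pereira, Yilmaz, Ibarra and Marino (paramedic-certified) before Lindqvist, Ferreira and Moreau (not paramedic-certified).
Among Oyelaran, Beaumont, Tran, Pereira, Yilmaz, Ibarra and Marino, by total department service (higher first): Oyelaran (29 years) before Beaumont (27 years) before Tran (23 years) before Pereira (12 years) before Yilmaz (5 years) before Ibarra (4 years) before Marino (1 year).
Among Lindqvist, Ferreira and Moreau, by total department service (higher first): Lindqvist (18 years) before Ferreira (16 years) before Moreau (8 years).
Order: Oyelaran, Beaumont, Tran, Pereira, Yilmaz, Ibarra, Marino, Lindqvist, Ferreira, Moreau. So position 3.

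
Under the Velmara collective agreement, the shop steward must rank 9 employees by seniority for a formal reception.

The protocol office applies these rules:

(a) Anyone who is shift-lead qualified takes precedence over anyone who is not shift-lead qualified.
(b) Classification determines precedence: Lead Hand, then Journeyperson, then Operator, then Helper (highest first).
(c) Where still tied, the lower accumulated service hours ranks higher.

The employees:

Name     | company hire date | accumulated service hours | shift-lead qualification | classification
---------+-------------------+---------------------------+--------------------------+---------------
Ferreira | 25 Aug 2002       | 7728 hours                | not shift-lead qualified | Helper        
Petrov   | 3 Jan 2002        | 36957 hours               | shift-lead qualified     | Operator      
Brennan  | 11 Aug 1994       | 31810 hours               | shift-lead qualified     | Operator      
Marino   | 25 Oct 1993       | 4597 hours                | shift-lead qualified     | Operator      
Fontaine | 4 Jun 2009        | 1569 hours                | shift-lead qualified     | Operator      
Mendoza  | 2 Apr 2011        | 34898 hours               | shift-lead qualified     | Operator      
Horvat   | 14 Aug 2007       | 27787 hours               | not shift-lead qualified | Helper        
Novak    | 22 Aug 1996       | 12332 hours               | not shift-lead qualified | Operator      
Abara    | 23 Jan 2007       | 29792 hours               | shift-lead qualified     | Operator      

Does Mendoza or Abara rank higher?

Abara

By the first rule: Fontaine, Marino, Abara, Brennan, Mendoza and Petrov (each shift-lead qualified); then Novak, Ferreira and Horvat (each not shift-lead qualified).
Fontaine, Marino, Abara, Brennan, Mendoza and Petrov are each Operator, so the next rule applies.
Among Fontaine, Marino, Abara, Brennan, Mendoza and Petrov, by accumulated service hours (lower first): Fontaine (1569 hours) before Marino (4597 hours) before Abara (29792 hours) before Brennan (31810 hours) before Mendoza (34898 hours) before Petrov (36957 hours).
Among Novak, Ferreira and Horvat, by classification: Novak (Operator) before Ferreira and Horvat (Helper).
Among Ferreira and Horvat, by accumulated service hours (lower first): Ferreira (7728 hours) before Horvat (27787 hours).
So Abara takes precedence.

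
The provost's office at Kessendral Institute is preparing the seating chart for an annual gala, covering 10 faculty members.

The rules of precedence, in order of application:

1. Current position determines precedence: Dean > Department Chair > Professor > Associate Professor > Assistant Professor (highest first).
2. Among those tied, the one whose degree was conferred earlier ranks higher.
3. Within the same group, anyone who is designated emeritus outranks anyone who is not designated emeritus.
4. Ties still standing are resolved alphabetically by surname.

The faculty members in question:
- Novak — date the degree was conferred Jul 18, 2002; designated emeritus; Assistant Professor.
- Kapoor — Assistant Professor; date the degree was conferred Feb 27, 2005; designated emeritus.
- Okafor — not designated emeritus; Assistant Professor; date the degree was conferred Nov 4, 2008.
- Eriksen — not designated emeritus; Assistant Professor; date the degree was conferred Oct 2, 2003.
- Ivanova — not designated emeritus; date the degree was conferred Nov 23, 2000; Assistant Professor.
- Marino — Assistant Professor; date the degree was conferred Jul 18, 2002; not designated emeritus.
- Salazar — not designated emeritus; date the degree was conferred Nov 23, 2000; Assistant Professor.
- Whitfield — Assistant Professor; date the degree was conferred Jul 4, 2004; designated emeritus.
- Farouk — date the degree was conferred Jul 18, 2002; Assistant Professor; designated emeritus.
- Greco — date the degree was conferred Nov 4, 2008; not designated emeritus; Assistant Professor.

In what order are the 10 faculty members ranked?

By current position: Ivanova, Salazar, Farouk, Novak, Marino, Eriksen, Whitfield, Kapoor, Greco and Okafor (Assistant Professor).
Among Ivanova, Salazar, Farouk, Novak, Marino, Eriksen, Whitfield, Kapoor, Greco and Okafor, by date the degree was conferred (earlier first): Ivanova and Salazar (Nov 23, 2000) before Farouk, Novak and Marino (Jul 18, 2002) before Eriksen (Oct 2, 2003) before Whitfield (Jul 4, 2004) before Kapoor (Feb 27, 2005) before Greco and Okafor (Nov 4, 2008).
Ivanova and Salazar are each not designated emeritus, so the next rule applies.
Among Ivanova and Salazar, alphabetically by surname: Ivanova before Salazar.
Among Farouk, Novak and Marino, designated emeritus before not designated emeritus: Farouk and Novak (designated emeritus) before Marino (not designated emeritus).
Among Farouk and Novak, alphabetically by surname: Farouk before Novak.
Greco and Okafor are each not designated emeritus, so the next rule applies.
Among Greco and Okafor, alphabetically by surname: Greco before Okafor.
Full order: Ivanova, Salazar, Farouk, Novak, Marino, Eriksen, Whitfield, Kapoor, Greco, Okafor.

Ivanova, Salazar, Farouk, Novak, Marino, Eriksen, Whitfield, Kapoor, Greco, Okafor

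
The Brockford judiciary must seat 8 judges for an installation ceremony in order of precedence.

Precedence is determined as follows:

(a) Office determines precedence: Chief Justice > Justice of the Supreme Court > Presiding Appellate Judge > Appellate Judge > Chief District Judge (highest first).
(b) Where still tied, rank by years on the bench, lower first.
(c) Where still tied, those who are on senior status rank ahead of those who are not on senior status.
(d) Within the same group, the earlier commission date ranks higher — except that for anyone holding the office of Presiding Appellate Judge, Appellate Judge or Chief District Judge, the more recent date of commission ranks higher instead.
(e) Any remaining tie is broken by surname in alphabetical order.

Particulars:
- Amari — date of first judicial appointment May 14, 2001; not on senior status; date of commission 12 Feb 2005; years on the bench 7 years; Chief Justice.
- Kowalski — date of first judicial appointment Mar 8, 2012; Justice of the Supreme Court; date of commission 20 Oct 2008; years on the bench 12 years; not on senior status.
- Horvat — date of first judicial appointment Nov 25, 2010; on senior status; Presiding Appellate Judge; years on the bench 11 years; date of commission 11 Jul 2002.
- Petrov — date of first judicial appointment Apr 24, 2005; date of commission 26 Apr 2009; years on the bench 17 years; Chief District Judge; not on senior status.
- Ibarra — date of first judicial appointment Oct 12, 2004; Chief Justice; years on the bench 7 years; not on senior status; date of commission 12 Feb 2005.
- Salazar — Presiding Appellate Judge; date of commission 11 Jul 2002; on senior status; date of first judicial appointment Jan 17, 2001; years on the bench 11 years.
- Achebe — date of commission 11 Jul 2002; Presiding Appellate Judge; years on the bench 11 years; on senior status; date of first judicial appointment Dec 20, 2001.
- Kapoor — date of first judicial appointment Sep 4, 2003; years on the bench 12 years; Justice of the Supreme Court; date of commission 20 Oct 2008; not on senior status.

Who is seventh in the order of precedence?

By office: Amari and Ibarra (Chief Justice); then Kapoor and Kowalski (Justice of the Supreme Court); then Achebe, Horvat and Salazar (Presiding Appellate Judge); then Petrov (Chief District Judge).
Amari and Ibarra both have years on the bench 7 years, so the next rule applies.
Amari and Ibarra are each not on senior status, so the next rule applies.
Amari and Ibarra both have date of commission 12 Feb 2005, so the next rule applies.
Among Amari and Ibarra, alphabetically by surname: Amari before Ibarra.
Kapoor and Kowalski both have years on the bench 12 years, so the next rule applies.
Kapoor and Kowalski are each not on senior status, so the next rule applies.
Kapoor and Kowalski both have date of commission 20 Oct 2008, so the next rule applies.
Among Kapoor and Kowalski, alphabetically by surname: Kapoor before Kowalski.
Achebe, Horvat and Salazar all have years on the bench 11 years, so the next rule applies.
Achebe, Horvat and Salazar are each on senior status, so the next rule applies.
Achebe, Horvat and Salazar all have date of commission 11 Jul 2002, so the next rule applies.
Among Achebe, Horvat and Salazar, alphabetically by surname: Achebe before Horvat before Salazar.
Order: Amari, Ibarra, Kapoor, Kowalski, Achebe, Horvat, Salazar, Petrov.

Salazar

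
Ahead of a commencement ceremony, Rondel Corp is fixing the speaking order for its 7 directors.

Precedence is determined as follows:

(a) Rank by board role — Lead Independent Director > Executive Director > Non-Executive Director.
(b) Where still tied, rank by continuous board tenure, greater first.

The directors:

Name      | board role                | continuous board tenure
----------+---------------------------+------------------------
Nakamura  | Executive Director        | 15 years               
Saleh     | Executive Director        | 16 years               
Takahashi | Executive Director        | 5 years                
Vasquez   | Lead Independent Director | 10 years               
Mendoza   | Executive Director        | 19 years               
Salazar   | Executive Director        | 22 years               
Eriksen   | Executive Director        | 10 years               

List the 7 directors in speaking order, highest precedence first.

Vasquez, Salazar, Mendoza, Saleh, Nakamura, Eriksen, Takahashi

By board role: Vasquez (Lead Independent Director); then Salazar, Mendoza, Saleh, Nakamura, Eriksen and Takahashi (Executive Director).
Among Salazar, Mendoza, Saleh, Nakamura, Eriksen and Takahashi, by continuous board tenure (higher first): Salazar (22 years) before Mendoza (19 years) before Saleh (16 years) before Nakamura (15 years) before Eriksen (10 years) before Takahashi (5 years).
Full order: Vasquez, Salazar, Mendoza, Saleh, Nakamura, Eriksen, Takahashi.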